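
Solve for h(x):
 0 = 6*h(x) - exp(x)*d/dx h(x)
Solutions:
 h(x) = C1*exp(-6*exp(-x))


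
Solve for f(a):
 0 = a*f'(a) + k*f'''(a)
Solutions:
 f(a) = C1 + Integral(C2*airyai(a*(-1/k)^(1/3)) + C3*airybi(a*(-1/k)^(1/3)), a)


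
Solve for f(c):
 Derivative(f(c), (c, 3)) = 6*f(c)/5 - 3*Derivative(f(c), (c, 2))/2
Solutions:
 f(c) = C1*exp(-c*(5*5^(1/3)/(4*sqrt(21) + 19)^(1/3) + 5^(2/3)*(4*sqrt(21) + 19)^(1/3) + 10)/20)*sin(sqrt(3)*5^(1/3)*c*(-5^(1/3)*(4*sqrt(21) + 19)^(1/3) + 5/(4*sqrt(21) + 19)^(1/3))/20) + C2*exp(-c*(5*5^(1/3)/(4*sqrt(21) + 19)^(1/3) + 5^(2/3)*(4*sqrt(21) + 19)^(1/3) + 10)/20)*cos(sqrt(3)*5^(1/3)*c*(-5^(1/3)*(4*sqrt(21) + 19)^(1/3) + 5/(4*sqrt(21) + 19)^(1/3))/20) + C3*exp(c*(-5 + 5*5^(1/3)/(4*sqrt(21) + 19)^(1/3) + 5^(2/3)*(4*sqrt(21) + 19)^(1/3))/10)


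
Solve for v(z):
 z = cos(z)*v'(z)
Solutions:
 v(z) = C1 + Integral(z/cos(z), z)


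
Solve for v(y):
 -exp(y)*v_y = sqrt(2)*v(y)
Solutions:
 v(y) = C1*exp(sqrt(2)*exp(-y))


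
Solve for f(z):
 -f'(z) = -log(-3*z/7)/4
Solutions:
 f(z) = C1 + z*log(-z)/4 + z*(-log(7) - 1 + log(3))/4


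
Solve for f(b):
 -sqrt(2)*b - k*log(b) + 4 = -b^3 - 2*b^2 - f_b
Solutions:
 f(b) = C1 - b^4/4 - 2*b^3/3 + sqrt(2)*b^2/2 + b*k*log(b) - b*k - 4*b


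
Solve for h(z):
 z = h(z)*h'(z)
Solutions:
 h(z) = -sqrt(C1 + z^2)
 h(z) = sqrt(C1 + z^2)


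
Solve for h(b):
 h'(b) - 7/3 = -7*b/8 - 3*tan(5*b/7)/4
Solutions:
 h(b) = C1 - 7*b^2/16 + 7*b/3 + 21*log(cos(5*b/7))/20


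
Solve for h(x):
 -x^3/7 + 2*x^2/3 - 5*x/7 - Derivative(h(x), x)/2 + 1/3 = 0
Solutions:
 h(x) = C1 - x^4/14 + 4*x^3/9 - 5*x^2/7 + 2*x/3


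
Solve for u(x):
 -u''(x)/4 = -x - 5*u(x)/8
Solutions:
 u(x) = C1*exp(-sqrt(10)*x/2) + C2*exp(sqrt(10)*x/2) - 8*x/5


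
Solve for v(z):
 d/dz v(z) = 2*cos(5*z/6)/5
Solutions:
 v(z) = C1 + 12*sin(5*z/6)/25


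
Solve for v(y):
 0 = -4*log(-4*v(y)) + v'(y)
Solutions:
 -Integral(1/(log(-_y) + 2*log(2)), (_y, v(y)))/4 = C1 - y


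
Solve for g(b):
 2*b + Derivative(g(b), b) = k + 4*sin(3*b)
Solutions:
 g(b) = C1 - b^2 + b*k - 4*cos(3*b)/3


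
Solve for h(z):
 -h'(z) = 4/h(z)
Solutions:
 h(z) = -sqrt(C1 - 8*z)
 h(z) = sqrt(C1 - 8*z)


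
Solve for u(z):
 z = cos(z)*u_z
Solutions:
 u(z) = C1 + Integral(z/cos(z), z)


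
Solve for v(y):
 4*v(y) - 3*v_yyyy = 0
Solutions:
 v(y) = C1*exp(-sqrt(2)*3^(3/4)*y/3) + C2*exp(sqrt(2)*3^(3/4)*y/3) + C3*sin(sqrt(2)*3^(3/4)*y/3) + C4*cos(sqrt(2)*3^(3/4)*y/3)


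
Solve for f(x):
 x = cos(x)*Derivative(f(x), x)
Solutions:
 f(x) = C1 + Integral(x/cos(x), x)


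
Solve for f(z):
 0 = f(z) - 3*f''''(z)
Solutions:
 f(z) = C1*exp(-3^(3/4)*z/3) + C2*exp(3^(3/4)*z/3) + C3*sin(3^(3/4)*z/3) + C4*cos(3^(3/4)*z/3)


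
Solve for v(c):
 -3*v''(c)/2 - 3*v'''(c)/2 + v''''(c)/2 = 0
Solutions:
 v(c) = C1 + C2*c + C3*exp(c*(3 - sqrt(21))/2) + C4*exp(c*(3 + sqrt(21))/2)


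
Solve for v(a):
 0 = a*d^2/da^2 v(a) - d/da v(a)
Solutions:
 v(a) = C1 + C2*a^2


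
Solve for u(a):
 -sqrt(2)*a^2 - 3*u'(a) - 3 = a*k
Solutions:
 u(a) = C1 - sqrt(2)*a^3/9 - a^2*k/6 - a


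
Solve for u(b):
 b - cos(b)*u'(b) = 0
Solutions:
 u(b) = C1 + Integral(b/cos(b), b)


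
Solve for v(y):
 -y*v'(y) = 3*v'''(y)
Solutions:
 v(y) = C1 + Integral(C2*airyai(-3^(2/3)*y/3) + C3*airybi(-3^(2/3)*y/3), y)


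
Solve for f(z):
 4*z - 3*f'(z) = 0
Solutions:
 f(z) = C1 + 2*z^2/3


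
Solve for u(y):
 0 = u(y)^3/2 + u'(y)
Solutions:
 u(y) = -sqrt(-1/(C1 - y))
 u(y) = sqrt(-1/(C1 - y))


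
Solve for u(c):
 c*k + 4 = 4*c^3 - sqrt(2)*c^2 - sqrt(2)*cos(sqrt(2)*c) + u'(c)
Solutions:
 u(c) = C1 - c^4 + sqrt(2)*c^3/3 + c^2*k/2 + 4*c + sin(sqrt(2)*c)


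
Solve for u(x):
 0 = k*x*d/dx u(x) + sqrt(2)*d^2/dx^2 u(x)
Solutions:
 u(x) = Piecewise((-2^(3/4)*sqrt(pi)*C1*erf(2^(1/4)*sqrt(k)*x/2)/(2*sqrt(k)) - C2, (k > 0) | (k < 0)), (-C1*x - C2, True))


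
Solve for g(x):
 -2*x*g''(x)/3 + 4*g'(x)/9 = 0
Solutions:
 g(x) = C1 + C2*x^(5/3)


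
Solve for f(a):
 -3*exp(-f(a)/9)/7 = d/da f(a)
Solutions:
 f(a) = 9*log(C1 - a/21)


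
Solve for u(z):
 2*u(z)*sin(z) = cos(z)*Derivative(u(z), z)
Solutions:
 u(z) = C1/cos(z)^2


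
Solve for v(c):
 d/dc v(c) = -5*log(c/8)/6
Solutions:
 v(c) = C1 - 5*c*log(c)/6 + 5*c/6 + 5*c*log(2)/2


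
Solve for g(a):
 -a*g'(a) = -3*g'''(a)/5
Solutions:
 g(a) = C1 + Integral(C2*airyai(3^(2/3)*5^(1/3)*a/3) + C3*airybi(3^(2/3)*5^(1/3)*a/3), a)


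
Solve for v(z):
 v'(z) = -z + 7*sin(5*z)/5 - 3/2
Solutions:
 v(z) = C1 - z^2/2 - 3*z/2 - 7*cos(5*z)/25


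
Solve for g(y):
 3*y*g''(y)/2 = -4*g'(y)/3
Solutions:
 g(y) = C1 + C2*y^(1/9)


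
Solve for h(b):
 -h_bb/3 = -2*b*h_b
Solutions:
 h(b) = C1 + C2*erfi(sqrt(3)*b)


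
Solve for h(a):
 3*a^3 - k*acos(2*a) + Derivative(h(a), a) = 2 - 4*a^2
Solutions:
 h(a) = C1 - 3*a^4/4 - 4*a^3/3 + 2*a + k*(a*acos(2*a) - sqrt(1 - 4*a^2)/2)


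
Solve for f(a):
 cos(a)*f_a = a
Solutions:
 f(a) = C1 + Integral(a/cos(a), a)


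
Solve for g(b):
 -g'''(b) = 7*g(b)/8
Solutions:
 g(b) = C3*exp(-7^(1/3)*b/2) + (C1*sin(sqrt(3)*7^(1/3)*b/4) + C2*cos(sqrt(3)*7^(1/3)*b/4))*exp(7^(1/3)*b/4)


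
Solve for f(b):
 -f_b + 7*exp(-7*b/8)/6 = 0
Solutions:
 f(b) = C1 - 4*exp(-7*b/8)/3


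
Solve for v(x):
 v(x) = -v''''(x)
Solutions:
 v(x) = (C1*sin(sqrt(2)*x/2) + C2*cos(sqrt(2)*x/2))*exp(-sqrt(2)*x/2) + (C3*sin(sqrt(2)*x/2) + C4*cos(sqrt(2)*x/2))*exp(sqrt(2)*x/2)


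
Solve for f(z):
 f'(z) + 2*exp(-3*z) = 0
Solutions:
 f(z) = C1 + 2*exp(-3*z)/3


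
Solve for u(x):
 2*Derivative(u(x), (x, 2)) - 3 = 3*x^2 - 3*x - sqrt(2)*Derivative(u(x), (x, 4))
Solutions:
 u(x) = C1 + C2*x + C3*sin(2^(1/4)*x) + C4*cos(2^(1/4)*x) + x^4/8 - x^3/4 + 3*x^2*(1 - sqrt(2))/4


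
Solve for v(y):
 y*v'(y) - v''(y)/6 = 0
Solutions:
 v(y) = C1 + C2*erfi(sqrt(3)*y)


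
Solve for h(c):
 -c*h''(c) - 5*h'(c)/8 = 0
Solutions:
 h(c) = C1 + C2*c^(3/8)


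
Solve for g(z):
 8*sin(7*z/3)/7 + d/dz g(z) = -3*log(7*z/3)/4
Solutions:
 g(z) = C1 - 3*z*log(z)/4 - 3*z*log(7)/4 + 3*z/4 + 3*z*log(3)/4 + 24*cos(7*z/3)/49


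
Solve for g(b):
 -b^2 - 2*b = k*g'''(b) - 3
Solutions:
 g(b) = C1 + C2*b + C3*b^2 - b^5/(60*k) - b^4/(12*k) + b^3/(2*k)


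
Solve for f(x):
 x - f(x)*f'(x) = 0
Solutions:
 f(x) = -sqrt(C1 + x^2)
 f(x) = sqrt(C1 + x^2)


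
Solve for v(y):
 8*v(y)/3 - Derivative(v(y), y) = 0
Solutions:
 v(y) = C1*exp(8*y/3)


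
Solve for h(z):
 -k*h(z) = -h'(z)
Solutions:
 h(z) = C1*exp(k*z)


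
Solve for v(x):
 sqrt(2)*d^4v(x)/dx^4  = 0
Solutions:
 v(x) = C1 + C2*x + C3*x^2 + C4*x^3


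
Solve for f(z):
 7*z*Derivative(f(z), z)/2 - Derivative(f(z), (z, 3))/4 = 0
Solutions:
 f(z) = C1 + Integral(C2*airyai(14^(1/3)*z) + C3*airybi(14^(1/3)*z), z)


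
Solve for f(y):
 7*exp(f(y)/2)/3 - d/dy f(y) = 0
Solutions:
 f(y) = 2*log(-1/(C1 + 7*y)) + 2*log(6)


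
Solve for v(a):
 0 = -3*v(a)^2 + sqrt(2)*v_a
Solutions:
 v(a) = -2/(C1 + 3*sqrt(2)*a)


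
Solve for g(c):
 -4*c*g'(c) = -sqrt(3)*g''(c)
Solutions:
 g(c) = C1 + C2*erfi(sqrt(2)*3^(3/4)*c/3)


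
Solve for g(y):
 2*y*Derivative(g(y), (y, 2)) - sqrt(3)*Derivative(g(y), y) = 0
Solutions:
 g(y) = C1 + C2*y^(sqrt(3)/2 + 1)


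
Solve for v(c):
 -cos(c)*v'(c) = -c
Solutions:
 v(c) = C1 + Integral(c/cos(c), c)


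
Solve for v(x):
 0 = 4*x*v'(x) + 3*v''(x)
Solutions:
 v(x) = C1 + C2*erf(sqrt(6)*x/3)


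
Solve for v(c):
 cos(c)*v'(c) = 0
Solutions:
 v(c) = C1


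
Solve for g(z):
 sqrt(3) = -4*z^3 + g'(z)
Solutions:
 g(z) = C1 + z^4 + sqrt(3)*z


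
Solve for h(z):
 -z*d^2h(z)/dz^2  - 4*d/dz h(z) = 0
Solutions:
 h(z) = C1 + C2/z^3


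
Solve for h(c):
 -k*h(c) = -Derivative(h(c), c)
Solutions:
 h(c) = C1*exp(c*k)


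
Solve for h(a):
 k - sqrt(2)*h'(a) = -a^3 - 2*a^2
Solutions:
 h(a) = C1 + sqrt(2)*a^4/8 + sqrt(2)*a^3/3 + sqrt(2)*a*k/2


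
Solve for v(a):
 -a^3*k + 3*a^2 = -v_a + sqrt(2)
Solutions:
 v(a) = C1 + a^4*k/4 - a^3 + sqrt(2)*a


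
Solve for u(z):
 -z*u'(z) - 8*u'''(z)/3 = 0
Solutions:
 u(z) = C1 + Integral(C2*airyai(-3^(1/3)*z/2) + C3*airybi(-3^(1/3)*z/2), z)


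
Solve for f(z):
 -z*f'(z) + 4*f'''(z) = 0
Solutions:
 f(z) = C1 + Integral(C2*airyai(2^(1/3)*z/2) + C3*airybi(2^(1/3)*z/2), z)


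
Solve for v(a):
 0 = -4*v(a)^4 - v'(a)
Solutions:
 v(a) = (-3^(2/3) - 3*3^(1/6)*I)*(1/(C1 + 4*a))^(1/3)/6
 v(a) = (-3^(2/3) + 3*3^(1/6)*I)*(1/(C1 + 4*a))^(1/3)/6
 v(a) = (1/(C1 + 12*a))^(1/3)


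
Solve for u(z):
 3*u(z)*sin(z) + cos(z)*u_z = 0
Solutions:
 u(z) = C1*cos(z)^3


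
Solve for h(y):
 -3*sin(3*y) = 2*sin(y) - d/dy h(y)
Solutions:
 h(y) = C1 - 2*cos(y) - cos(3*y)


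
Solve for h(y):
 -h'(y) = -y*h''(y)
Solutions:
 h(y) = C1 + C2*y^2


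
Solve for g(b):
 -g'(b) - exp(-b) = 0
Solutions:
 g(b) = C1 + exp(-b)


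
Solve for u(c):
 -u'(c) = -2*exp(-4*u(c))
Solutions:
 u(c) = log(-I*(C1 + 8*c)^(1/4))
 u(c) = log(I*(C1 + 8*c)^(1/4))
 u(c) = log(-(C1 + 8*c)^(1/4))
 u(c) = log(C1 + 8*c)/4


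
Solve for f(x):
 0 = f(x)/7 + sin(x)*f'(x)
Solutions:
 f(x) = C1*(cos(x) + 1)^(1/14)/(cos(x) - 1)^(1/14)


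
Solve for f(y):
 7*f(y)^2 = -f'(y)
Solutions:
 f(y) = 1/(C1 + 7*y)


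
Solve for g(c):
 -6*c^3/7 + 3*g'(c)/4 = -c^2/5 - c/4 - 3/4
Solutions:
 g(c) = C1 + 2*c^4/7 - 4*c^3/45 - c^2/6 - c


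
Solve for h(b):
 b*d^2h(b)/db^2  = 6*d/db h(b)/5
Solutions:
 h(b) = C1 + C2*b^(11/5)


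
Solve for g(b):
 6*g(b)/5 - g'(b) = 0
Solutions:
 g(b) = C1*exp(6*b/5)


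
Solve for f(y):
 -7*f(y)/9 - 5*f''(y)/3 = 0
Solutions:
 f(y) = C1*sin(sqrt(105)*y/15) + C2*cos(sqrt(105)*y/15)


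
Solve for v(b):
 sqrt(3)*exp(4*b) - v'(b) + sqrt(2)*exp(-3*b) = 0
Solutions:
 v(b) = C1 + sqrt(3)*exp(4*b)/4 - sqrt(2)*exp(-3*b)/3


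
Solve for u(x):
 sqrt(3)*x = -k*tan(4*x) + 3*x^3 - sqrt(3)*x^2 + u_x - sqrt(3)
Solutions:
 u(x) = C1 - k*log(cos(4*x))/4 - 3*x^4/4 + sqrt(3)*x^3/3 + sqrt(3)*x^2/2 + sqrt(3)*x


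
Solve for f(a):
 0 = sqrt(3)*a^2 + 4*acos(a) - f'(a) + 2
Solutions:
 f(a) = C1 + sqrt(3)*a^3/3 + 4*a*acos(a) + 2*a - 4*sqrt(1 - a^2)


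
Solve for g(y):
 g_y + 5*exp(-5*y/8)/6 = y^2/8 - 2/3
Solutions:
 g(y) = C1 + y^3/24 - 2*y/3 + 4*exp(-5*y/8)/3


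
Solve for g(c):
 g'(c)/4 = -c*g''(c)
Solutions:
 g(c) = C1 + C2*c^(3/4)


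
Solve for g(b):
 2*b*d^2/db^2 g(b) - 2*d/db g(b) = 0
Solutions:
 g(b) = C1 + C2*b^2


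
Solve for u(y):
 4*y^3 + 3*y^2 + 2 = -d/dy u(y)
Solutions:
 u(y) = C1 - y^4 - y^3 - 2*y


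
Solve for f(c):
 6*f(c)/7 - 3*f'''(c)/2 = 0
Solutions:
 f(c) = C3*exp(14^(2/3)*c/7) + (C1*sin(14^(2/3)*sqrt(3)*c/14) + C2*cos(14^(2/3)*sqrt(3)*c/14))*exp(-14^(2/3)*c/14)


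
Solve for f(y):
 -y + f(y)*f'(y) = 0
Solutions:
 f(y) = -sqrt(C1 + y^2)
 f(y) = sqrt(C1 + y^2)


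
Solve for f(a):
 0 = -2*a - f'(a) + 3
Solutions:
 f(a) = C1 - a^2 + 3*a


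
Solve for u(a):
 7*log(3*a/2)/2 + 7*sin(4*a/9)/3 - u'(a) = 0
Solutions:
 u(a) = C1 + 7*a*log(a)/2 - 7*a/2 - 4*a*log(2) + a*log(6)/2 + 3*a*log(3) - 21*cos(4*a/9)/4


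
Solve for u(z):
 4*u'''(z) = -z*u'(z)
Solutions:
 u(z) = C1 + Integral(C2*airyai(-2^(1/3)*z/2) + C3*airybi(-2^(1/3)*z/2), z)


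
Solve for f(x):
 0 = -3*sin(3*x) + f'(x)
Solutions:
 f(x) = C1 - cos(3*x)


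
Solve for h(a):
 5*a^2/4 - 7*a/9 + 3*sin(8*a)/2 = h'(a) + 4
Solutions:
 h(a) = C1 + 5*a^3/12 - 7*a^2/18 - 4*a - 3*cos(8*a)/16


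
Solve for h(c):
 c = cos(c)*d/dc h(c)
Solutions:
 h(c) = C1 + Integral(c/cos(c), c)


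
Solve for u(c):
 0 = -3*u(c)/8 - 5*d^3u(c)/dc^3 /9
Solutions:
 u(c) = C3*exp(-3*5^(2/3)*c/10) + (C1*sin(3*sqrt(3)*5^(2/3)*c/20) + C2*cos(3*sqrt(3)*5^(2/3)*c/20))*exp(3*5^(2/3)*c/20)


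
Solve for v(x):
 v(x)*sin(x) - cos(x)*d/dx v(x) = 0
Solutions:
 v(x) = C1/cos(x)


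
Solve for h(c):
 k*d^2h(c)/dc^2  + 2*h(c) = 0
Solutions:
 h(c) = C1*exp(-sqrt(2)*c*sqrt(-1/k)) + C2*exp(sqrt(2)*c*sqrt(-1/k))


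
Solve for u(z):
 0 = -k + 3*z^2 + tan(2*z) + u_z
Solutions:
 u(z) = C1 + k*z - z^3 + log(cos(2*z))/2


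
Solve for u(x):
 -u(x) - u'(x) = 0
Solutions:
 u(x) = C1*exp(-x)


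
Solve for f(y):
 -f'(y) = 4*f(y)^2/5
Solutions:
 f(y) = 5/(C1 + 4*y)


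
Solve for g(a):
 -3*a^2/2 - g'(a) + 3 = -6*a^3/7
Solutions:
 g(a) = C1 + 3*a^4/14 - a^3/2 + 3*a


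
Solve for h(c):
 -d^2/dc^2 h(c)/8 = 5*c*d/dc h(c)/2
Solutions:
 h(c) = C1 + C2*erf(sqrt(10)*c)


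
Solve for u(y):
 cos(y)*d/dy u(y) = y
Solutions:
 u(y) = C1 + Integral(y/cos(y), y)


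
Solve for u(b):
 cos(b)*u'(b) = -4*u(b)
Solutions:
 u(b) = C1*(sin(b)^2 - 2*sin(b) + 1)/(sin(b)^2 + 2*sin(b) + 1)


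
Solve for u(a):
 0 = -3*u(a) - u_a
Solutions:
 u(a) = C1*exp(-3*a)


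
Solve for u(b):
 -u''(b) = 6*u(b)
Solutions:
 u(b) = C1*sin(sqrt(6)*b) + C2*cos(sqrt(6)*b)


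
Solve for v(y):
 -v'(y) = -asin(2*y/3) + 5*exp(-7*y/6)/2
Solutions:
 v(y) = C1 + y*asin(2*y/3) + sqrt(9 - 4*y^2)/2 + 15*exp(-7*y/6)/7


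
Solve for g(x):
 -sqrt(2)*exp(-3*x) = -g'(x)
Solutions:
 g(x) = C1 - sqrt(2)*exp(-3*x)/3


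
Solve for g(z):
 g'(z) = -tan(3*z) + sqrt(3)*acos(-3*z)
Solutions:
 g(z) = C1 + sqrt(3)*(z*acos(-3*z) + sqrt(1 - 9*z^2)/3) + log(cos(3*z))/3


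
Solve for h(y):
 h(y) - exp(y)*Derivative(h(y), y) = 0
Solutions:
 h(y) = C1*exp(-exp(-y))


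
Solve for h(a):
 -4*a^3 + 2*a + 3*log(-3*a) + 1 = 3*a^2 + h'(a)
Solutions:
 h(a) = C1 - a^4 - a^3 + a^2 + 3*a*log(-a) + a*(-2 + 3*log(3))


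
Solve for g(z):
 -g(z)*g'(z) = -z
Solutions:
 g(z) = -sqrt(C1 + z^2)
 g(z) = sqrt(C1 + z^2)


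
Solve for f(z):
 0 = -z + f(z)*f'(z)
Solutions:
 f(z) = -sqrt(C1 + z^2)
 f(z) = sqrt(C1 + z^2)


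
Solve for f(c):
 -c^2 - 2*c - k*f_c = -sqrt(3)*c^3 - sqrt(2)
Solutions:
 f(c) = C1 + sqrt(3)*c^4/(4*k) - c^3/(3*k) - c^2/k + sqrt(2)*c/k


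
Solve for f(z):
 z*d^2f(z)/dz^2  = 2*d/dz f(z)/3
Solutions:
 f(z) = C1 + C2*z^(5/3)


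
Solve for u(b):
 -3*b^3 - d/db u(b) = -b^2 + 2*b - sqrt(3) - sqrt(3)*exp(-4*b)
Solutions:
 u(b) = C1 - 3*b^4/4 + b^3/3 - b^2 + sqrt(3)*b - sqrt(3)*exp(-4*b)/4


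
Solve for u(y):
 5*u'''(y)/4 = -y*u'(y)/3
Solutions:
 u(y) = C1 + Integral(C2*airyai(-30^(2/3)*y/15) + C3*airybi(-30^(2/3)*y/15), y)


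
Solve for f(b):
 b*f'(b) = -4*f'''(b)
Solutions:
 f(b) = C1 + Integral(C2*airyai(-2^(1/3)*b/2) + C3*airybi(-2^(1/3)*b/2), b)


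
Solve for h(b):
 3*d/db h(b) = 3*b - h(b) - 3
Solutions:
 h(b) = C1*exp(-b/3) + 3*b - 12


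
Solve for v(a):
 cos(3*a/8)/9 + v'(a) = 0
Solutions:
 v(a) = C1 - 8*sin(3*a/8)/27


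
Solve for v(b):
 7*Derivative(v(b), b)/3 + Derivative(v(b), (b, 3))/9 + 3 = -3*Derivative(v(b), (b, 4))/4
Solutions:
 v(b) = C1 + C2*exp(b*(-8 + 8*2^(2/3)/(243*sqrt(2893849) + 413375)^(1/3) + 2^(1/3)*(243*sqrt(2893849) + 413375)^(1/3))/162)*sin(2^(1/3)*sqrt(3)*b*(-(243*sqrt(2893849) + 413375)^(1/3) + 8*2^(1/3)/(243*sqrt(2893849) + 413375)^(1/3))/162) + C3*exp(b*(-8 + 8*2^(2/3)/(243*sqrt(2893849) + 413375)^(1/3) + 2^(1/3)*(243*sqrt(2893849) + 413375)^(1/3))/162)*cos(2^(1/3)*sqrt(3)*b*(-(243*sqrt(2893849) + 413375)^(1/3) + 8*2^(1/3)/(243*sqrt(2893849) + 413375)^(1/3))/162) + C4*exp(-b*(8*2^(2/3)/(243*sqrt(2893849) + 413375)^(1/3) + 4 + 2^(1/3)*(243*sqrt(2893849) + 413375)^(1/3))/81) - 9*b/7


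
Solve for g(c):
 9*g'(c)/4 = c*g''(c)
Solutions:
 g(c) = C1 + C2*c^(13/4)


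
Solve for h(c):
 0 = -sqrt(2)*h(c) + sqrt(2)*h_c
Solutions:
 h(c) = C1*exp(c)


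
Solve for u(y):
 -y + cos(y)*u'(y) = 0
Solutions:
 u(y) = C1 + Integral(y/cos(y), y)


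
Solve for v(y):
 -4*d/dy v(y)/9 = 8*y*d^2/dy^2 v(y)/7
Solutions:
 v(y) = C1 + C2*y^(11/18)


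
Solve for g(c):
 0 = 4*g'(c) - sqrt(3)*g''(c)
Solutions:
 g(c) = C1 + C2*exp(4*sqrt(3)*c/3)


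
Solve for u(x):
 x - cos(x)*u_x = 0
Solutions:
 u(x) = C1 + Integral(x/cos(x), x)


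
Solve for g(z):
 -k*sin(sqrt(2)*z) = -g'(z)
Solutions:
 g(z) = C1 - sqrt(2)*k*cos(sqrt(2)*z)/2


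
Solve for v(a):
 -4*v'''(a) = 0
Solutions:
 v(a) = C1 + C2*a + C3*a^2


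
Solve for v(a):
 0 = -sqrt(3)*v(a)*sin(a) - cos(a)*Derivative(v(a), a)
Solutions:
 v(a) = C1*cos(a)^(sqrt(3))


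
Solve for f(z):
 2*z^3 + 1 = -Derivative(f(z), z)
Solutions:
 f(z) = C1 - z^4/2 - z


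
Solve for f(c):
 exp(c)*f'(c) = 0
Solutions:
 f(c) = C1


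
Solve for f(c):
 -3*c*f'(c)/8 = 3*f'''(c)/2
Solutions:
 f(c) = C1 + Integral(C2*airyai(-2^(1/3)*c/2) + C3*airybi(-2^(1/3)*c/2), c)


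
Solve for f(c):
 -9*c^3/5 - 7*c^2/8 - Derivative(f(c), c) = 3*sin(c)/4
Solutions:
 f(c) = C1 - 9*c^4/20 - 7*c^3/24 + 3*cos(c)/4


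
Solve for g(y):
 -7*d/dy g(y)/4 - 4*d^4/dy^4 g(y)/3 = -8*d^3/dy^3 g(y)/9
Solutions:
 g(y) = C1 + C2*exp(y*(32*2^(2/3)/(27*sqrt(310737) + 15053)^(1/3) + 16 + 2^(1/3)*(27*sqrt(310737) + 15053)^(1/3))/72)*sin(2^(1/3)*sqrt(3)*y*(-(27*sqrt(310737) + 15053)^(1/3) + 32*2^(1/3)/(27*sqrt(310737) + 15053)^(1/3))/72) + C3*exp(y*(32*2^(2/3)/(27*sqrt(310737) + 15053)^(1/3) + 16 + 2^(1/3)*(27*sqrt(310737) + 15053)^(1/3))/72)*cos(2^(1/3)*sqrt(3)*y*(-(27*sqrt(310737) + 15053)^(1/3) + 32*2^(1/3)/(27*sqrt(310737) + 15053)^(1/3))/72) + C4*exp(y*(-2^(1/3)*(27*sqrt(310737) + 15053)^(1/3) - 32*2^(2/3)/(27*sqrt(310737) + 15053)^(1/3) + 8)/36)


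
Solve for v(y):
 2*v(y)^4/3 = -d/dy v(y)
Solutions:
 v(y) = (-1 - sqrt(3)*I)*(1/(C1 + 2*y))^(1/3)/2
 v(y) = (-1 + sqrt(3)*I)*(1/(C1 + 2*y))^(1/3)/2
 v(y) = (1/(C1 + 2*y))^(1/3)


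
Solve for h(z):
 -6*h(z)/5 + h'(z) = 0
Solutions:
 h(z) = C1*exp(6*z/5)


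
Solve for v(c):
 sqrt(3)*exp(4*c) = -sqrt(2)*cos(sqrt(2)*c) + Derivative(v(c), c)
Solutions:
 v(c) = C1 + sqrt(3)*exp(4*c)/4 + sin(sqrt(2)*c)


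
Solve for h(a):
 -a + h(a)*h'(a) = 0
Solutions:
 h(a) = -sqrt(C1 + a^2)
 h(a) = sqrt(C1 + a^2)


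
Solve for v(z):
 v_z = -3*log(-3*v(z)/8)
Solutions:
 Integral(1/(log(-_y) - 3*log(2) + log(3)), (_y, v(z)))/3 = C1 - z


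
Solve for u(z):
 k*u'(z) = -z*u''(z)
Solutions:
 u(z) = C1 + z^(1 - re(k))*(C2*sin(log(z)*Abs(im(k))) + C3*cos(log(z)*im(k)))


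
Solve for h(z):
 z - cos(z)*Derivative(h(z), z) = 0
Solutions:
 h(z) = C1 + Integral(z/cos(z), z)


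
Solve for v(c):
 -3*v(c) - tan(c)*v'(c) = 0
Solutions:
 v(c) = C1/sin(c)^3


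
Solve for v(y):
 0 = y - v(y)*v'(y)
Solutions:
 v(y) = -sqrt(C1 + y^2)
 v(y) = sqrt(C1 + y^2)


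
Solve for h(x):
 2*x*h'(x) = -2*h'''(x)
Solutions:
 h(x) = C1 + Integral(C2*airyai(-x) + C3*airybi(-x), x)


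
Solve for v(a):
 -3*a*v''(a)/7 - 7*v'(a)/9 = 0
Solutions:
 v(a) = C1 + C2/a^(22/27)


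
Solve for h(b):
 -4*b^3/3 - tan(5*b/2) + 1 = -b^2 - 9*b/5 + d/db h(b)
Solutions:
 h(b) = C1 - b^4/3 + b^3/3 + 9*b^2/10 + b + 2*log(cos(5*b/2))/5


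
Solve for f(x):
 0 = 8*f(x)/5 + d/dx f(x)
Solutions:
 f(x) = C1*exp(-8*x/5)


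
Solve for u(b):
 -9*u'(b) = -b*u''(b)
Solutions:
 u(b) = C1 + C2*b^10


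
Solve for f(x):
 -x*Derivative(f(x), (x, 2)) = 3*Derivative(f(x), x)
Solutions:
 f(x) = C1 + C2/x^2


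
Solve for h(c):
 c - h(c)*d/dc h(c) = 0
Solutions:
 h(c) = -sqrt(C1 + c^2)
 h(c) = sqrt(C1 + c^2)


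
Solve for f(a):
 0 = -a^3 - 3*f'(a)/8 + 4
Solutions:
 f(a) = C1 - 2*a^4/3 + 32*a/3


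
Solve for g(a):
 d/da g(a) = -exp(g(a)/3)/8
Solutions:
 g(a) = 3*log(1/(C1 + a)) + 3*log(24)


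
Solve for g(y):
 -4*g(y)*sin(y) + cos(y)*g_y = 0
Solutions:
 g(y) = C1/cos(y)^4


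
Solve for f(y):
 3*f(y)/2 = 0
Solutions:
 f(y) = 0


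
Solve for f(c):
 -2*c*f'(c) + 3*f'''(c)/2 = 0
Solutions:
 f(c) = C1 + Integral(C2*airyai(6^(2/3)*c/3) + C3*airybi(6^(2/3)*c/3), c)


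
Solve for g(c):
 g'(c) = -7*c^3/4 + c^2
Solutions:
 g(c) = C1 - 7*c^4/16 + c^3/3


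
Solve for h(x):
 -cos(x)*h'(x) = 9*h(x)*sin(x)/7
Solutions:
 h(x) = C1*cos(x)^(9/7)


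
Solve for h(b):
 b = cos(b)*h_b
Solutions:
 h(b) = C1 + Integral(b/cos(b), b)


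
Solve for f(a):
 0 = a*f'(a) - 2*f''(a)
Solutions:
 f(a) = C1 + C2*erfi(a/2)


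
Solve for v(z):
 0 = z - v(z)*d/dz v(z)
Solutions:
 v(z) = -sqrt(C1 + z^2)
 v(z) = sqrt(C1 + z^2)


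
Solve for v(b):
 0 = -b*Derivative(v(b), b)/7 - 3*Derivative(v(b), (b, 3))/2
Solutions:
 v(b) = C1 + Integral(C2*airyai(-2^(1/3)*21^(2/3)*b/21) + C3*airybi(-2^(1/3)*21^(2/3)*b/21), b)


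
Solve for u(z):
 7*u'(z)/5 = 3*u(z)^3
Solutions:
 u(z) = -sqrt(14)*sqrt(-1/(C1 + 15*z))/2
 u(z) = sqrt(14)*sqrt(-1/(C1 + 15*z))/2


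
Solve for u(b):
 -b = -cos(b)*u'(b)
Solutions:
 u(b) = C1 + Integral(b/cos(b), b)


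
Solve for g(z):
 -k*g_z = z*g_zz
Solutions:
 g(z) = C1 + z^(1 - re(k))*(C2*sin(log(z)*Abs(im(k))) + C3*cos(log(z)*im(k)))


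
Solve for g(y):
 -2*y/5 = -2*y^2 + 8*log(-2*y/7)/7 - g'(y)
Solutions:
 g(y) = C1 - 2*y^3/3 + y^2/5 + 8*y*log(-y)/7 + 8*y*(-log(7) - 1 + log(2))/7


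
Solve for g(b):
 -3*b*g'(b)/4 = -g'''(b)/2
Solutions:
 g(b) = C1 + Integral(C2*airyai(2^(2/3)*3^(1/3)*b/2) + C3*airybi(2^(2/3)*3^(1/3)*b/2), b)


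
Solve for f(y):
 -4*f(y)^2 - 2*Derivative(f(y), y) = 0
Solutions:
 f(y) = 1/(C1 + 2*y)


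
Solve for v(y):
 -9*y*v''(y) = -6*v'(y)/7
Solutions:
 v(y) = C1 + C2*y^(23/21)


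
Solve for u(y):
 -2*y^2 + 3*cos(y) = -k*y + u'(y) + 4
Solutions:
 u(y) = C1 + k*y^2/2 - 2*y^3/3 - 4*y + 3*sin(y)


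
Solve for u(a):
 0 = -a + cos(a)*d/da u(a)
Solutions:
 u(a) = C1 + Integral(a/cos(a), a)


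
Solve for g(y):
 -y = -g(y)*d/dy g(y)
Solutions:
 g(y) = -sqrt(C1 + y^2)
 g(y) = sqrt(C1 + y^2)


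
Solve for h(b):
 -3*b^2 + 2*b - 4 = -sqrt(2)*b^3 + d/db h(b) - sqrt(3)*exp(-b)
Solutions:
 h(b) = C1 + sqrt(2)*b^4/4 - b^3 + b^2 - 4*b - sqrt(3)*exp(-b)


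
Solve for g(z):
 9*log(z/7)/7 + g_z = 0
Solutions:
 g(z) = C1 - 9*z*log(z)/7 + 9*z/7 + 9*z*log(7)/7


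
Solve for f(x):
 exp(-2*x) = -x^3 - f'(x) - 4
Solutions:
 f(x) = C1 - x^4/4 - 4*x + exp(-2*x)/2


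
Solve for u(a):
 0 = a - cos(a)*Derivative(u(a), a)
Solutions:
 u(a) = C1 + Integral(a/cos(a), a)


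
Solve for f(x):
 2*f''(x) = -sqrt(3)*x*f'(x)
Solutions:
 f(x) = C1 + C2*erf(3^(1/4)*x/2)


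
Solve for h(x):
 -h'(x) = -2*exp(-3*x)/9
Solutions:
 h(x) = C1 - 2*exp(-3*x)/27


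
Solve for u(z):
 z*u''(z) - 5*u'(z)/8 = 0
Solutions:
 u(z) = C1 + C2*z^(13/8)


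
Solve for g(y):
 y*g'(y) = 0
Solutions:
 g(y) = C1


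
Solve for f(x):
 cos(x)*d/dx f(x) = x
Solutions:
 f(x) = C1 + Integral(x/cos(x), x)


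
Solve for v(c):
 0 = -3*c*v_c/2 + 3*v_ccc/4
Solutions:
 v(c) = C1 + Integral(C2*airyai(2^(1/3)*c) + C3*airybi(2^(1/3)*c), c)


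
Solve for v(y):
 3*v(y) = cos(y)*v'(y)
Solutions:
 v(y) = C1*(sin(y) + 1)^(3/2)/(sin(y) - 1)^(3/2)


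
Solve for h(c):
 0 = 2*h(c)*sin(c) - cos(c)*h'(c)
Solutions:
 h(c) = C1/cos(c)^2


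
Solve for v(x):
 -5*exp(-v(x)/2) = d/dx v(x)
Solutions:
 v(x) = 2*log(C1 - 5*x/2)


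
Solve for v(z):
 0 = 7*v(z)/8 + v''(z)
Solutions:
 v(z) = C1*sin(sqrt(14)*z/4) + C2*cos(sqrt(14)*z/4)


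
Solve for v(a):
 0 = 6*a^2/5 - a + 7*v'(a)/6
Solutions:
 v(a) = C1 - 12*a^3/35 + 3*a^2/7


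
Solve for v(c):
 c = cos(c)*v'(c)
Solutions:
 v(c) = C1 + Integral(c/cos(c), c)


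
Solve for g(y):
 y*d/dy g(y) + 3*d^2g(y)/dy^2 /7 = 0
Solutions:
 g(y) = C1 + C2*erf(sqrt(42)*y/6)


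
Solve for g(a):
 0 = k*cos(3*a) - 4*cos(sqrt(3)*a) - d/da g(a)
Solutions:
 g(a) = C1 + k*sin(3*a)/3 - 4*sqrt(3)*sin(sqrt(3)*a)/3


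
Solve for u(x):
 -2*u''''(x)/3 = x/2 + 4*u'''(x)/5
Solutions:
 u(x) = C1 + C2*x + C3*x^2 + C4*exp(-6*x/5) - 5*x^4/192 + 25*x^3/288


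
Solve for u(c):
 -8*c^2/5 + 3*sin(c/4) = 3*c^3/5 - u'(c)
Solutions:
 u(c) = C1 + 3*c^4/20 + 8*c^3/15 + 12*cos(c/4)


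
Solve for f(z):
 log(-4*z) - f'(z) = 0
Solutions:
 f(z) = C1 + z*log(-z) + z*(-1 + 2*log(2))


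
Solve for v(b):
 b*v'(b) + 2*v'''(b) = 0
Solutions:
 v(b) = C1 + Integral(C2*airyai(-2^(2/3)*b/2) + C3*airybi(-2^(2/3)*b/2), b)


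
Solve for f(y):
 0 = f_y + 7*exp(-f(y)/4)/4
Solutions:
 f(y) = 4*log(C1 - 7*y/16)


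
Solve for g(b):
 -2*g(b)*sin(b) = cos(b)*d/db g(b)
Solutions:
 g(b) = C1*cos(b)^2


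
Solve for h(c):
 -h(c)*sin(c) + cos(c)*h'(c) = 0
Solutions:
 h(c) = C1/cos(c)


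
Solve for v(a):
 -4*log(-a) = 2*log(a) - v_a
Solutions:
 v(a) = C1 + 6*a*log(a) + 2*a*(-3 + 2*I*pi)


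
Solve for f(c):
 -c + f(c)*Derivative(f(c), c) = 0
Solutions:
 f(c) = -sqrt(C1 + c^2)
 f(c) = sqrt(C1 + c^2)


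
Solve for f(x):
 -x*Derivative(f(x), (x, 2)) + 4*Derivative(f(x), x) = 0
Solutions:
 f(x) = C1 + C2*x^5


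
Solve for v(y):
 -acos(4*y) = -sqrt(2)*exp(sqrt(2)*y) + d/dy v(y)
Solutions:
 v(y) = C1 - y*acos(4*y) + sqrt(1 - 16*y^2)/4 + exp(sqrt(2)*y)


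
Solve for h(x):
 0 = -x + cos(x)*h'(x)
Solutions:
 h(x) = C1 + Integral(x/cos(x), x)


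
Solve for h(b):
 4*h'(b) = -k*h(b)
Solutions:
 h(b) = C1*exp(-b*k/4)


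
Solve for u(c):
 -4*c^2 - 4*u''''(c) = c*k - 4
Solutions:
 u(c) = C1 + C2*c + C3*c^2 + C4*c^3 - c^6/360 - c^5*k/480 + c^4/24


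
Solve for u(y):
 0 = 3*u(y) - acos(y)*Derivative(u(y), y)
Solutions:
 u(y) = C1*exp(3*Integral(1/acos(y), y))


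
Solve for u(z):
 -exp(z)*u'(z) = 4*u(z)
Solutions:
 u(z) = C1*exp(4*exp(-z))


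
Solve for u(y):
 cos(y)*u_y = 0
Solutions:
 u(y) = C1


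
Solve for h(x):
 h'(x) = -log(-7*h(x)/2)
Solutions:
 Integral(1/(log(-_y) - log(2) + log(7)), (_y, h(x))) = C1 - x


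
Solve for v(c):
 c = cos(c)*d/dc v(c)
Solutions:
 v(c) = C1 + Integral(c/cos(c), c)


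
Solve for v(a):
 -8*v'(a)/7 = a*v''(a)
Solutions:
 v(a) = C1 + C2/a^(1/7)


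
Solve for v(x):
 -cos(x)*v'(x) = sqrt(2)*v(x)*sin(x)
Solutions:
 v(x) = C1*cos(x)^(sqrt(2))


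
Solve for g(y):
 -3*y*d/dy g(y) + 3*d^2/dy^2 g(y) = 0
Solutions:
 g(y) = C1 + C2*erfi(sqrt(2)*y/2)


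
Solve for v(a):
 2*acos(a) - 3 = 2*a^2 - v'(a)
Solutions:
 v(a) = C1 + 2*a^3/3 - 2*a*acos(a) + 3*a + 2*sqrt(1 - a^2)


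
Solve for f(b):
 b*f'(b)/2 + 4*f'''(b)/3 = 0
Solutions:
 f(b) = C1 + Integral(C2*airyai(-3^(1/3)*b/2) + C3*airybi(-3^(1/3)*b/2), b)


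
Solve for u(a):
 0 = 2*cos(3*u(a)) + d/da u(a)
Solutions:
 u(a) = -asin((C1 + exp(12*a))/(C1 - exp(12*a)))/3 + pi/3
 u(a) = asin((C1 + exp(12*a))/(C1 - exp(12*a)))/3


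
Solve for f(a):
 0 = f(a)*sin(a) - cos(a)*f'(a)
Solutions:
 f(a) = C1/cos(a)


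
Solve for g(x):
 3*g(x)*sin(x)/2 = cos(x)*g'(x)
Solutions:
 g(x) = C1/cos(x)^(3/2)


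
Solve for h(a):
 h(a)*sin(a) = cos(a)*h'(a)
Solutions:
 h(a) = C1/cos(a)


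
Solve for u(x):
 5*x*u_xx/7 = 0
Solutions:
 u(x) = C1 + C2*x


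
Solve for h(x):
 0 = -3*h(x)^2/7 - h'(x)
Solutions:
 h(x) = 7/(C1 + 3*x)


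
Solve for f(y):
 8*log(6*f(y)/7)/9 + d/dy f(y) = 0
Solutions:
 9*Integral(1/(log(_y) - log(7) + log(6)), (_y, f(y)))/8 = C1 - y


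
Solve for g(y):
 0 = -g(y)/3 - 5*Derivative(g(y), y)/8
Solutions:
 g(y) = C1*exp(-8*y/15)


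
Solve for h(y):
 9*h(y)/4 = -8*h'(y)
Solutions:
 h(y) = C1*exp(-9*y/32)


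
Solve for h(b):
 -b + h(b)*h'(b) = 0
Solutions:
 h(b) = -sqrt(C1 + b^2)
 h(b) = sqrt(C1 + b^2)


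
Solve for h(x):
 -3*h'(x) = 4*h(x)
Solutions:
 h(x) = C1*exp(-4*x/3)


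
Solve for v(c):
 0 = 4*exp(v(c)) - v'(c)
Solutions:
 v(c) = log(-1/(C1 + 4*c))


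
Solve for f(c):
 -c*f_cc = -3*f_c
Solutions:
 f(c) = C1 + C2*c^4


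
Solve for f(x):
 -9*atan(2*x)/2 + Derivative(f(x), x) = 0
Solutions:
 f(x) = C1 + 9*x*atan(2*x)/2 - 9*log(4*x^2 + 1)/8


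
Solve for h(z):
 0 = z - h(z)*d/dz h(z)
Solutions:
 h(z) = -sqrt(C1 + z^2)
 h(z) = sqrt(C1 + z^2)


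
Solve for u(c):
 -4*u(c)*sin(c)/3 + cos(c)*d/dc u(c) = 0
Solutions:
 u(c) = C1/cos(c)^(4/3)


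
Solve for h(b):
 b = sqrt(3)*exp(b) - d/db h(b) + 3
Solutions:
 h(b) = C1 - b^2/2 + 3*b + sqrt(3)*exp(b)


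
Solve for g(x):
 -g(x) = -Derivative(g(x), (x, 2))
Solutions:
 g(x) = C1*exp(-x) + C2*exp(x)


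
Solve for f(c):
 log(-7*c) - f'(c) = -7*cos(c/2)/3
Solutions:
 f(c) = C1 + c*log(-c) - c + c*log(7) + 14*sin(c/2)/3


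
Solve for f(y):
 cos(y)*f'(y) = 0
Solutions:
 f(y) = C1


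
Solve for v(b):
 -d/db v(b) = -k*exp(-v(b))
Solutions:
 v(b) = log(C1 + b*k)


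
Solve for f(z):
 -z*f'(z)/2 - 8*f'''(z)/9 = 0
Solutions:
 f(z) = C1 + Integral(C2*airyai(-6^(2/3)*z/4) + C3*airybi(-6^(2/3)*z/4), z)


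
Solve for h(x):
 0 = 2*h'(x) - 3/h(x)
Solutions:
 h(x) = -sqrt(C1 + 3*x)
 h(x) = sqrt(C1 + 3*x)


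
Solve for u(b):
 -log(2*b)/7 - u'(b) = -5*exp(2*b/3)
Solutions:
 u(b) = C1 - b*log(b)/7 + b*(1 - log(2))/7 + 15*exp(2*b/3)/2


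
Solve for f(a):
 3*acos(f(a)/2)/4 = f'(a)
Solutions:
 Integral(1/acos(_y/2), (_y, f(a))) = C1 + 3*a/4


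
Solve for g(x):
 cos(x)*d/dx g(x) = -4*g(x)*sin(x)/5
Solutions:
 g(x) = C1*cos(x)^(4/5)


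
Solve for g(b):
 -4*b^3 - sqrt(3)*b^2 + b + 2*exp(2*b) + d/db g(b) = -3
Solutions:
 g(b) = C1 + b^4 + sqrt(3)*b^3/3 - b^2/2 - 3*b - exp(2*b)


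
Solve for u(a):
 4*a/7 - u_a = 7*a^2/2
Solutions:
 u(a) = C1 - 7*a^3/6 + 2*a^2/7


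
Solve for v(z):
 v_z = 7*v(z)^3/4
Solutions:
 v(z) = -sqrt(2)*sqrt(-1/(C1 + 7*z))
 v(z) = sqrt(2)*sqrt(-1/(C1 + 7*z))


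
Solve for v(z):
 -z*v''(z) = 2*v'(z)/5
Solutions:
 v(z) = C1 + C2*z^(3/5)


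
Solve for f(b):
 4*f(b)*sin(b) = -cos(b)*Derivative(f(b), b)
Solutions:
 f(b) = C1*cos(b)^4


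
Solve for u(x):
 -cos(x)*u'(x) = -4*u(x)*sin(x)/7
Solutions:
 u(x) = C1/cos(x)^(4/7)


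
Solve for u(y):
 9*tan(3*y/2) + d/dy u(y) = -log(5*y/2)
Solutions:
 u(y) = C1 - y*log(y) - y*log(5) + y*log(2) + y + 6*log(cos(3*y/2))


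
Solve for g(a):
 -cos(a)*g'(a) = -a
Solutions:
 g(a) = C1 + Integral(a/cos(a), a)


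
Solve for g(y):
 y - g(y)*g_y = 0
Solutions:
 g(y) = -sqrt(C1 + y^2)
 g(y) = sqrt(C1 + y^2)


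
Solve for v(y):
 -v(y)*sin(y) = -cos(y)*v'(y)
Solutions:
 v(y) = C1/cos(y)


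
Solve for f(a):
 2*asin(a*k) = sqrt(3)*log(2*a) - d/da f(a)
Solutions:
 f(a) = C1 + sqrt(3)*a*(log(a) - 1) + sqrt(3)*a*log(2) - 2*Piecewise((a*asin(a*k) + sqrt(-a^2*k^2 + 1)/k, Ne(k, 0)), (0, True))


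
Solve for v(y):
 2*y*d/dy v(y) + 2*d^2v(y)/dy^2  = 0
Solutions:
 v(y) = C1 + C2*erf(sqrt(2)*y/2)


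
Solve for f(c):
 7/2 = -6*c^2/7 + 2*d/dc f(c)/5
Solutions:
 f(c) = C1 + 5*c^3/7 + 35*c/4


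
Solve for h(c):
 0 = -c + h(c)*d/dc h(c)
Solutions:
 h(c) = -sqrt(C1 + c^2)
 h(c) = sqrt(C1 + c^2)


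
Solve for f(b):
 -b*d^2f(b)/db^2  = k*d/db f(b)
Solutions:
 f(b) = C1 + b^(1 - re(k))*(C2*sin(log(b)*Abs(im(k))) + C3*cos(log(b)*im(k)))


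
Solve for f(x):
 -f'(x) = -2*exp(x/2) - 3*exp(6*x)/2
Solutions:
 f(x) = C1 + 4*exp(x/2) + exp(6*x)/4


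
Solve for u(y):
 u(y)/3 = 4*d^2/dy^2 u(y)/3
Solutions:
 u(y) = C1*exp(-y/2) + C2*exp(y/2)


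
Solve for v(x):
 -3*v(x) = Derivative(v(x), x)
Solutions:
 v(x) = C1*exp(-3*x)


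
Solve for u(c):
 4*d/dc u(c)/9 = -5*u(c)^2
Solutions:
 u(c) = 4/(C1 + 45*c)


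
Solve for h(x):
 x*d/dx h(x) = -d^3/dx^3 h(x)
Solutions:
 h(x) = C1 + Integral(C2*airyai(-x) + C3*airybi(-x), x)


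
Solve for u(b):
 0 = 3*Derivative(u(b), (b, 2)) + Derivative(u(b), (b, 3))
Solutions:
 u(b) = C1 + C2*b + C3*exp(-3*b)


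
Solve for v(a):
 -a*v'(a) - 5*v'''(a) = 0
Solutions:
 v(a) = C1 + Integral(C2*airyai(-5^(2/3)*a/5) + C3*airybi(-5^(2/3)*a/5), a)


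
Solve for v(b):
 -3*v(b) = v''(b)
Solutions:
 v(b) = C1*sin(sqrt(3)*b) + C2*cos(sqrt(3)*b)


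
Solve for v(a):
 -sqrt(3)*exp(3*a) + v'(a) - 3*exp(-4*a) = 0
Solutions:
 v(a) = C1 + sqrt(3)*exp(3*a)/3 - 3*exp(-4*a)/4


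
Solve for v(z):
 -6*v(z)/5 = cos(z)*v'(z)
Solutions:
 v(z) = C1*(sin(z) - 1)^(3/5)/(sin(z) + 1)^(3/5)


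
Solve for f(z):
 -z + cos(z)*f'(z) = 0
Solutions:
 f(z) = C1 + Integral(z/cos(z), z)


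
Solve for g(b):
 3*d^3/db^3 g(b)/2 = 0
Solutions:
 g(b) = C1 + C2*b + C3*b^2


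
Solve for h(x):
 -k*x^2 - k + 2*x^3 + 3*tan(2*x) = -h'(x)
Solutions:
 h(x) = C1 + k*x^3/3 + k*x - x^4/2 + 3*log(cos(2*x))/2


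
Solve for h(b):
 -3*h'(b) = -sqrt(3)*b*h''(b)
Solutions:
 h(b) = C1 + C2*b^(1 + sqrt(3))


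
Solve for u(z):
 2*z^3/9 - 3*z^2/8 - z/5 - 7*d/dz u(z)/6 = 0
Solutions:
 u(z) = C1 + z^4/21 - 3*z^3/28 - 3*z^2/35


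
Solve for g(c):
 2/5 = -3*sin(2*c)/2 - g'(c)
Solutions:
 g(c) = C1 - 2*c/5 + 3*cos(2*c)/4


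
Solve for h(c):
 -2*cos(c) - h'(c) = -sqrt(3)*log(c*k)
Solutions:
 h(c) = C1 + sqrt(3)*c*(log(c*k) - 1) - 2*sin(c)


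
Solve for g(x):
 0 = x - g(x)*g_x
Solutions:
 g(x) = -sqrt(C1 + x^2)
 g(x) = sqrt(C1 + x^2)


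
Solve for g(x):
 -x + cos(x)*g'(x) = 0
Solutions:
 g(x) = C1 + Integral(x/cos(x), x)


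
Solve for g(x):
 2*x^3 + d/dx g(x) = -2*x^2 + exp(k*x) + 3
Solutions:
 g(x) = C1 - x^4/2 - 2*x^3/3 + 3*x + exp(k*x)/k


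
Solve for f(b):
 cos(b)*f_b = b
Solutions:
 f(b) = C1 + Integral(b/cos(b), b)


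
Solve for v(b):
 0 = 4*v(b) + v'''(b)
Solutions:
 v(b) = C3*exp(-2^(2/3)*b) + (C1*sin(2^(2/3)*sqrt(3)*b/2) + C2*cos(2^(2/3)*sqrt(3)*b/2))*exp(2^(2/3)*b/2)


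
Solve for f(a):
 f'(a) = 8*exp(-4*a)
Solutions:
 f(a) = C1 - 2*exp(-4*a)


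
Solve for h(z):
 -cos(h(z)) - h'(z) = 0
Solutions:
 h(z) = pi - asin((C1 + exp(2*z))/(C1 - exp(2*z)))
 h(z) = asin((C1 + exp(2*z))/(C1 - exp(2*z)))


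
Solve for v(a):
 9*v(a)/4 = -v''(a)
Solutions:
 v(a) = C1*sin(3*a/2) + C2*cos(3*a/2)


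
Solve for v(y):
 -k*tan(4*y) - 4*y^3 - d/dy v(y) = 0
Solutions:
 v(y) = C1 + k*log(cos(4*y))/4 - y^4


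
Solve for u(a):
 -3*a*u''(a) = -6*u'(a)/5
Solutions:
 u(a) = C1 + C2*a^(7/5)


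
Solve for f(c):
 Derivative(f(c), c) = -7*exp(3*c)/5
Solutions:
 f(c) = C1 - 7*exp(3*c)/15


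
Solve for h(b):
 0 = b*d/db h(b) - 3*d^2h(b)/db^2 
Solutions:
 h(b) = C1 + C2*erfi(sqrt(6)*b/6)


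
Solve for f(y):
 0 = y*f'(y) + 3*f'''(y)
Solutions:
 f(y) = C1 + Integral(C2*airyai(-3^(2/3)*y/3) + C3*airybi(-3^(2/3)*y/3), y)


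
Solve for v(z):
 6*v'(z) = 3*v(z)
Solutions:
 v(z) = C1*exp(z/2)


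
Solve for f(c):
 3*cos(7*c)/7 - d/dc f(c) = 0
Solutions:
 f(c) = C1 + 3*sin(7*c)/49


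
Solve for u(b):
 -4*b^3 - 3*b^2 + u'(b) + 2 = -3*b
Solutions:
 u(b) = C1 + b^4 + b^3 - 3*b^2/2 - 2*b


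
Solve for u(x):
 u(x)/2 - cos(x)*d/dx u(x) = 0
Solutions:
 u(x) = C1*(sin(x) + 1)^(1/4)/(sin(x) - 1)^(1/4)


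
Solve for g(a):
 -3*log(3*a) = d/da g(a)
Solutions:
 g(a) = C1 - 3*a*log(a) - a*log(27) + 3*a


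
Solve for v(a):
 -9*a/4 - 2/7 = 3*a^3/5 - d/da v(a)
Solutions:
 v(a) = C1 + 3*a^4/20 + 9*a^2/8 + 2*a/7


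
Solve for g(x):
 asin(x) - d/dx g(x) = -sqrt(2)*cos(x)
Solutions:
 g(x) = C1 + x*asin(x) + sqrt(1 - x^2) + sqrt(2)*sin(x)


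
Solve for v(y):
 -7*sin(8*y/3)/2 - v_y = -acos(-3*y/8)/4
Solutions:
 v(y) = C1 + y*acos(-3*y/8)/4 + sqrt(64 - 9*y^2)/12 + 21*cos(8*y/3)/16


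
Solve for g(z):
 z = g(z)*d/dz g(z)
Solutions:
 g(z) = -sqrt(C1 + z^2)
 g(z) = sqrt(C1 + z^2)


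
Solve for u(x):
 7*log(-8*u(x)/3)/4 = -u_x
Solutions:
 4*Integral(1/(log(-_y) - log(3) + 3*log(2)), (_y, u(x)))/7 = C1 - x


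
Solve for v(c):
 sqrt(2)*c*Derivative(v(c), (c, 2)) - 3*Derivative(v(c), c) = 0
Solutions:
 v(c) = C1 + C2*c^(1 + 3*sqrt(2)/2)


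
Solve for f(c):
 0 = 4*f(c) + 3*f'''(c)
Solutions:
 f(c) = C3*exp(-6^(2/3)*c/3) + (C1*sin(2^(2/3)*3^(1/6)*c/2) + C2*cos(2^(2/3)*3^(1/6)*c/2))*exp(6^(2/3)*c/6)


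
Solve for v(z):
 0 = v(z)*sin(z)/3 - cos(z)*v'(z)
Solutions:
 v(z) = C1/cos(z)^(1/3)


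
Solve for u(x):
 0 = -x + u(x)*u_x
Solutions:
 u(x) = -sqrt(C1 + x^2)
 u(x) = sqrt(C1 + x^2)


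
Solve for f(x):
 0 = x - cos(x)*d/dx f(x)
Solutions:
 f(x) = C1 + Integral(x/cos(x), x)


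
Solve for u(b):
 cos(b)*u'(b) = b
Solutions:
 u(b) = C1 + Integral(b/cos(b), b)


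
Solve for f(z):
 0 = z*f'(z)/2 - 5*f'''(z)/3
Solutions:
 f(z) = C1 + Integral(C2*airyai(10^(2/3)*3^(1/3)*z/10) + C3*airybi(10^(2/3)*3^(1/3)*z/10), z)


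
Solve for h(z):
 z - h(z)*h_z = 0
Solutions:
 h(z) = -sqrt(C1 + z^2)
 h(z) = sqrt(C1 + z^2)


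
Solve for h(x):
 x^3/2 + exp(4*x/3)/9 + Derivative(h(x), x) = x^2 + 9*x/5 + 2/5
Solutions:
 h(x) = C1 - x^4/8 + x^3/3 + 9*x^2/10 + 2*x/5 - exp(4*x/3)/12


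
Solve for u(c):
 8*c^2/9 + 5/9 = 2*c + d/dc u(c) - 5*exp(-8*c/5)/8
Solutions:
 u(c) = C1 + 8*c^3/27 - c^2 + 5*c/9 - 25*exp(-8*c/5)/64


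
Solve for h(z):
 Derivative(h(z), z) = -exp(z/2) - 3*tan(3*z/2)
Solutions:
 h(z) = C1 - 2*exp(z/2) + 2*log(cos(3*z/2))


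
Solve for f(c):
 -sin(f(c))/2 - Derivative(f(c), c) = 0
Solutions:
 f(c) = -acos((-C1 - exp(c))/(C1 - exp(c))) + 2*pi
 f(c) = acos((-C1 - exp(c))/(C1 - exp(c)))


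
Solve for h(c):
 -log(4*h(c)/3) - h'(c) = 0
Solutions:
 Integral(1/(log(_y) - log(3) + 2*log(2)), (_y, h(c))) = C1 - c


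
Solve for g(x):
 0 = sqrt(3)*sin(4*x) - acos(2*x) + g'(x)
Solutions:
 g(x) = C1 + x*acos(2*x) - sqrt(1 - 4*x^2)/2 + sqrt(3)*cos(4*x)/4


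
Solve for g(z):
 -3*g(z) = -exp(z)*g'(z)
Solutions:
 g(z) = C1*exp(-3*exp(-z))


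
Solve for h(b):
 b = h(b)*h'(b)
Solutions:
 h(b) = -sqrt(C1 + b^2)
 h(b) = sqrt(C1 + b^2)


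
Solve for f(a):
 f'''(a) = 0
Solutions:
 f(a) = C1 + C2*a + C3*a^2


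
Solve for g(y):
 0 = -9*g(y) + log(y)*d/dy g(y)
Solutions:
 g(y) = C1*exp(9*li(y))


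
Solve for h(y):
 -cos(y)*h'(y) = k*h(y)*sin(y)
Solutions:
 h(y) = C1*exp(k*log(cos(y)))


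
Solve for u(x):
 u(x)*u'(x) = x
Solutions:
 u(x) = -sqrt(C1 + x^2)
 u(x) = sqrt(C1 + x^2)


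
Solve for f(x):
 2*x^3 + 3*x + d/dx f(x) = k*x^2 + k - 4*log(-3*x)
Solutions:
 f(x) = C1 + k*x^3/3 - x^4/2 - 3*x^2/2 + x*(k - 4*log(3) + 4) - 4*x*log(-x)


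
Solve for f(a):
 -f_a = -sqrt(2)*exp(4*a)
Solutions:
 f(a) = C1 + sqrt(2)*exp(4*a)/4


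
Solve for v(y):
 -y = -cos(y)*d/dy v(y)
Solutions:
 v(y) = C1 + Integral(y/cos(y), y)


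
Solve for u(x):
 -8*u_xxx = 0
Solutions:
 u(x) = C1 + C2*x + C3*x^2


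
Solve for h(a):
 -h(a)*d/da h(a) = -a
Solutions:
 h(a) = -sqrt(C1 + a^2)
 h(a) = sqrt(C1 + a^2)


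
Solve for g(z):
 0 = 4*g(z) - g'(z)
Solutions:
 g(z) = C1*exp(4*z)


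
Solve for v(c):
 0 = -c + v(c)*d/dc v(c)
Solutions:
 v(c) = -sqrt(C1 + c^2)
 v(c) = sqrt(C1 + c^2)


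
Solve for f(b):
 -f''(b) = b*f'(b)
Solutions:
 f(b) = C1 + C2*erf(sqrt(2)*b/2)


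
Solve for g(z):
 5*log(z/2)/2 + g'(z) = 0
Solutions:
 g(z) = C1 - 5*z*log(z)/2 + 5*z*log(2)/2 + 5*z/2


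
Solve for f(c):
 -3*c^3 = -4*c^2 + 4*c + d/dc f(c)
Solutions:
 f(c) = C1 - 3*c^4/4 + 4*c^3/3 - 2*c^2


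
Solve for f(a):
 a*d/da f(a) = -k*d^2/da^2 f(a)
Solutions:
 f(a) = C1 + C2*sqrt(k)*erf(sqrt(2)*a*sqrt(1/k)/2)


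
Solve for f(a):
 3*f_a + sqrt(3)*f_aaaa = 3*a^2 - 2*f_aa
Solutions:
 f(a) = C1 + C2*exp(-a*(-2^(2/3)*3^(1/6)*(27 + sqrt(32*sqrt(3) + 729))^(1/3) + 4*6^(1/3)/(27 + sqrt(32*sqrt(3) + 729))^(1/3))/12)*sin(a*(4*2^(1/3)*3^(5/6)/(27 + sqrt(32*sqrt(3) + 729))^(1/3) + 6^(2/3)*(27 + sqrt(32*sqrt(3) + 729))^(1/3))/12) + C3*exp(-a*(-2^(2/3)*3^(1/6)*(27 + sqrt(32*sqrt(3) + 729))^(1/3) + 4*6^(1/3)/(27 + sqrt(32*sqrt(3) + 729))^(1/3))/12)*cos(a*(4*2^(1/3)*3^(5/6)/(27 + sqrt(32*sqrt(3) + 729))^(1/3) + 6^(2/3)*(27 + sqrt(32*sqrt(3) + 729))^(1/3))/12) + C4*exp(a*(-2^(2/3)*3^(1/6)*(27 + sqrt(32*sqrt(3) + 729))^(1/3) + 4*6^(1/3)/(27 + sqrt(32*sqrt(3) + 729))^(1/3))/6) + a^3/3 - 2*a^2/3 + 8*a/9
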